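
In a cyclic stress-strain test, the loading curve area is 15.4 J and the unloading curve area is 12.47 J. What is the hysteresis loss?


Hysteresis loss = loading - unloading
= 15.4 - 12.47
= 2.93 J

2.93 J


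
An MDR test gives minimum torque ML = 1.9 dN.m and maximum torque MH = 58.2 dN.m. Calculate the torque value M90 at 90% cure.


M90 = ML + 0.9 * (MH - ML)
M90 = 1.9 + 0.9 * (58.2 - 1.9)
M90 = 1.9 + 0.9 * 56.3
M90 = 52.57 dN.m

52.57 dN.m


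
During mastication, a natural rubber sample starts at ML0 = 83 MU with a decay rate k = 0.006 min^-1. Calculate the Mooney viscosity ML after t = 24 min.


ML = ML0 * exp(-k * t)
ML = 83 * exp(-0.006 * 24)
ML = 83 * 0.8659
ML = 71.87 MU

71.87 MU


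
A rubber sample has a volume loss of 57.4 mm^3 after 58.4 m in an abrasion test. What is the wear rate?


Rate = volume_loss / distance
= 57.4 / 58.4
= 0.983 mm^3/m

0.983 mm^3/m


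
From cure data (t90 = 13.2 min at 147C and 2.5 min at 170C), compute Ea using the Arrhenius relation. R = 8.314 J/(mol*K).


T1 = 420.15 K, T2 = 443.15 K
1/T1 - 1/T2 = 1.2353e-04
ln(t1/t2) = ln(13.2/2.5) = 1.6639
Ea = 8.314 * 1.6639 / 1.2353e-04 = 111987.9614 J/mol
Ea = 111.99 kJ/mol

111.99 kJ/mol


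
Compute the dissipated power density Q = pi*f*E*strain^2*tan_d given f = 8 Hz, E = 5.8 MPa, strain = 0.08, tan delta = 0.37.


Q = pi * f * E * strain^2 * tan_d
= pi * 8 * 5.8 * 0.08^2 * 0.37
= pi * 8 * 5.8 * 0.0064 * 0.37
= 0.3452

Q = 0.3452


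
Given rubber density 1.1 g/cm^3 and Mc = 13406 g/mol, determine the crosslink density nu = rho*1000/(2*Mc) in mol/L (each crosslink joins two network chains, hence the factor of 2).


nu = rho * 1000 / (2 * Mc)
nu = 1.1 * 1000 / (2 * 13406)
nu = 1100.0 / 26812
nu = 0.0410 mol/L

0.0410 mol/L


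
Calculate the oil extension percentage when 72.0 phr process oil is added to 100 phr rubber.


Oil % = oil / (100 + oil) * 100
= 72.0 / (100 + 72.0) * 100
= 72.0 / 172.0 * 100
= 41.86%

41.86%


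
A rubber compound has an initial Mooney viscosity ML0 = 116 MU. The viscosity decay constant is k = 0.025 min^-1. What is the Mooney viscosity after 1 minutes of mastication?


ML = ML0 * exp(-k * t)
ML = 116 * exp(-0.025 * 1)
ML = 116 * 0.9753
ML = 113.14 MU

113.14 MU


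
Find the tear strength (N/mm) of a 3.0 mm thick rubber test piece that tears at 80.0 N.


Tear strength = force / thickness
= 80.0 / 3.0
= 26.67 N/mm

26.67 N/mm


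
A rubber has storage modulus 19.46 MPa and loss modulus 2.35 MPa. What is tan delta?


tan delta = E'' / E'
= 2.35 / 19.46
= 0.1208

tan delta = 0.1208


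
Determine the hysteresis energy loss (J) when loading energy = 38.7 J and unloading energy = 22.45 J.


Hysteresis loss = loading - unloading
= 38.7 - 22.45
= 16.25 J

16.25 J


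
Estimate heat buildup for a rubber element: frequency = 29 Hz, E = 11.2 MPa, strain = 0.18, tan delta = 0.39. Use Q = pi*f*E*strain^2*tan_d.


Q = pi * f * E * strain^2 * tan_d
= pi * 29 * 11.2 * 0.18^2 * 0.39
= pi * 29 * 11.2 * 0.0324 * 0.39
= 12.8936

Q = 12.8936


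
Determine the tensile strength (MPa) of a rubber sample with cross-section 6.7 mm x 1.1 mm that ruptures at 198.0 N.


Area = width * thickness = 6.7 * 1.1 = 7.37 mm^2
TS = force / area = 198.0 / 7.37 = 26.87 MPa

26.87 MPa


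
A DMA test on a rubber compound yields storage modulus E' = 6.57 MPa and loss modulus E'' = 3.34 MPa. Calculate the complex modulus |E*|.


|E*| = sqrt(E'^2 + E''^2)
= sqrt(6.57^2 + 3.34^2)
= sqrt(43.1649 + 11.1556)
= 7.37 MPa

7.37 MPa


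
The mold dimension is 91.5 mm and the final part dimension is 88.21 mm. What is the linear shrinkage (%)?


Shrinkage = (mold - part) / mold * 100
= (91.5 - 88.21) / 91.5 * 100
= 3.29 / 91.5 * 100
= 3.6%

3.6%


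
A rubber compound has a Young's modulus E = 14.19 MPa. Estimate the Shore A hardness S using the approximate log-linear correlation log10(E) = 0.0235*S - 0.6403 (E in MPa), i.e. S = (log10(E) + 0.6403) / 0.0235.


log10(E) = 0.0235*S - 0.6403  =>  S = (log10(E) + 0.6403) / 0.0235
log10(14.19) = 1.151982
S = (1.151982 + 0.6403) / 0.0235 = 1.792282 / 0.0235
S = 76.3

Shore A = 76.3


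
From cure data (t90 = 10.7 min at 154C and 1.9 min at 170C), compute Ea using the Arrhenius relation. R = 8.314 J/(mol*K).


T1 = 427.15 K, T2 = 443.15 K
1/T1 - 1/T2 = 8.4526e-05
ln(t1/t2) = ln(10.7/1.9) = 1.7284
Ea = 8.314 * 1.7284 / 8.4526e-05 = 170005.4760 J/mol
Ea = 170.01 kJ/mol

170.01 kJ/mol


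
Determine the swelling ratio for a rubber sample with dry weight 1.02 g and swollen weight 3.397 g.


Q = W_swollen / W_dry
Q = 3.397 / 1.02
Q = 3.33

Q = 3.33


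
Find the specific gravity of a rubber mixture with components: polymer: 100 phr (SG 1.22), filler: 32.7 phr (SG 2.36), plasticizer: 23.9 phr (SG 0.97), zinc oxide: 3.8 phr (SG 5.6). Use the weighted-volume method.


Sum of weights = 160.4
Volume contributions:
  polymer: 100/1.22 = 81.9672
  filler: 32.7/2.36 = 13.8559
  plasticizer: 23.9/0.97 = 24.6392
  zinc oxide: 3.8/5.6 = 0.6786
Sum of volumes = 121.1409
SG = 160.4 / 121.1409 = 1.324

SG = 1.324


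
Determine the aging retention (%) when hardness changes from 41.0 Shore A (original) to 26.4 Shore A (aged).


Retention = aged / original * 100
= 26.4 / 41.0 * 100
= 64.4%

64.4%


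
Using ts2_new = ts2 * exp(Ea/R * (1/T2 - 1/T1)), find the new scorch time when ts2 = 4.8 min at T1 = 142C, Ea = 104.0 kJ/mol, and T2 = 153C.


Convert temperatures: T1 = 142 + 273.15 = 415.15 K, T2 = 153 + 273.15 = 426.15 K
ts2_new = 4.8 * exp(104000 / 8.314 * (1/426.15 - 1/415.15))
1/T2 - 1/T1 = -6.2176e-05
ts2_new = 2.21 min

2.21 min


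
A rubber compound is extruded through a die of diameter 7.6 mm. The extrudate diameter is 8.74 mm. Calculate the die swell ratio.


Die swell ratio = D_extrudate / D_die
= 8.74 / 7.6
= 1.15

Die swell = 1.15


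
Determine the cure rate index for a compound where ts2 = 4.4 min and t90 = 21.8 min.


CRI = 100 / (t90 - ts2)
= 100 / (21.8 - 4.4)
= 100 / 17.4
= 5.75 min^-1

5.75 min^-1


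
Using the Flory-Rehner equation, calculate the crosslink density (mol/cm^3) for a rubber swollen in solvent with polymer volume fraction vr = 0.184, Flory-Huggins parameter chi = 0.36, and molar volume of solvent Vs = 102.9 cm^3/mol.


ln(1 - vr) = ln(1 - 0.184) = -0.2033
Numerator = -((-0.2033) + 0.184 + 0.36 * 0.184^2) = 0.0072
Denominator = 102.9 * (0.184^(1/3) - 0.184/2) = 49.0600
nu = 0.0072 / 49.0600 = 1.4580e-04 mol/cm^3

1.4580e-04 mol/cm^3


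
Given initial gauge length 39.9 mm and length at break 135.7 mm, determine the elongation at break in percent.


Elongation = (Lf - L0) / L0 * 100
= (135.7 - 39.9) / 39.9 * 100
= 95.8 / 39.9 * 100
= 240.1%

240.1%


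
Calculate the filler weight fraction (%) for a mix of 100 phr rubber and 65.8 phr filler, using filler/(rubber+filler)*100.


Filler % = filler / (rubber + filler) * 100
= 65.8 / (100 + 65.8) * 100
= 65.8 / 165.8 * 100
= 39.69%

39.69%


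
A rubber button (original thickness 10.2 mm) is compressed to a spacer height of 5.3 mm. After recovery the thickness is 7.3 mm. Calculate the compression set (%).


CS = (t0 - recovered) / (t0 - ts) * 100
= (10.2 - 7.3) / (10.2 - 5.3) * 100
= 2.9 / 4.9 * 100
= 59.2%

59.2%


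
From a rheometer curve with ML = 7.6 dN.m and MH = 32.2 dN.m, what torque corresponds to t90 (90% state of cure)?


M90 = ML + 0.9 * (MH - ML)
M90 = 7.6 + 0.9 * (32.2 - 7.6)
M90 = 7.6 + 0.9 * 24.6
M90 = 29.74 dN.m

29.74 dN.m


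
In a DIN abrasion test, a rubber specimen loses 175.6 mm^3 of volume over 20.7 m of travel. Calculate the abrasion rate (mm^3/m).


Rate = volume_loss / distance
= 175.6 / 20.7
= 8.483 mm^3/m

8.483 mm^3/m


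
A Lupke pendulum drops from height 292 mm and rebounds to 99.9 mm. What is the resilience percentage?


Resilience = h_rebound / h_drop * 100
= 99.9 / 292 * 100
= 34.2%

34.2%


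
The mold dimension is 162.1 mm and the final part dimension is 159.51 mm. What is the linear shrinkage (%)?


Shrinkage = (mold - part) / mold * 100
= (162.1 - 159.51) / 162.1 * 100
= 2.59 / 162.1 * 100
= 1.6%

1.6%


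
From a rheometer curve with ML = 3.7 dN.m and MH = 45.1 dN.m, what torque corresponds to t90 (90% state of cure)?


M90 = ML + 0.9 * (MH - ML)
M90 = 3.7 + 0.9 * (45.1 - 3.7)
M90 = 3.7 + 0.9 * 41.4
M90 = 40.96 dN.m

40.96 dN.m


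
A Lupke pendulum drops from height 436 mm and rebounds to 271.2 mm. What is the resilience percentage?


Resilience = h_rebound / h_drop * 100
= 271.2 / 436 * 100
= 62.2%

62.2%


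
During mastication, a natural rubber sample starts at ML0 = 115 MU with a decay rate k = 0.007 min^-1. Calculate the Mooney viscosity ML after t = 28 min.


ML = ML0 * exp(-k * t)
ML = 115 * exp(-0.007 * 28)
ML = 115 * 0.8220
ML = 94.53 MU

94.53 MU


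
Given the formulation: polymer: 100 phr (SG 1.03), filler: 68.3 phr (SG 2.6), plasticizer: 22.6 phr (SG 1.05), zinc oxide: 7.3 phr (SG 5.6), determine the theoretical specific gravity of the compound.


Sum of weights = 198.2
Volume contributions:
  polymer: 100/1.03 = 97.0874
  filler: 68.3/2.6 = 26.2692
  plasticizer: 22.6/1.05 = 21.5238
  zinc oxide: 7.3/5.6 = 1.3036
Sum of volumes = 146.1840
SG = 198.2 / 146.1840 = 1.356

SG = 1.356


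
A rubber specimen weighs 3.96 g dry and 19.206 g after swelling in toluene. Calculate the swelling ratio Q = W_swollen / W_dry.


Q = W_swollen / W_dry
Q = 19.206 / 3.96
Q = 4.85

Q = 4.85


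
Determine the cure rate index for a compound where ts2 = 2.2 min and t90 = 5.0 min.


CRI = 100 / (t90 - ts2)
= 100 / (5.0 - 2.2)
= 100 / 2.8
= 35.71 min^-1

35.71 min^-1


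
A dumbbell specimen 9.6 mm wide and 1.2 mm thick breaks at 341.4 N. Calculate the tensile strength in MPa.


Area = width * thickness = 9.6 * 1.2 = 11.52 mm^2
TS = force / area = 341.4 / 11.52 = 29.64 MPa

29.64 MPa


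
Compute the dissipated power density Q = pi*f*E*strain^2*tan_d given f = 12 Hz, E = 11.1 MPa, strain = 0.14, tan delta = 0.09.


Q = pi * f * E * strain^2 * tan_d
= pi * 12 * 11.1 * 0.14^2 * 0.09
= pi * 12 * 11.1 * 0.0196 * 0.09
= 0.7382

Q = 0.7382


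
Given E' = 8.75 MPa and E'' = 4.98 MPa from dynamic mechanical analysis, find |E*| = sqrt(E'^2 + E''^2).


|E*| = sqrt(E'^2 + E''^2)
= sqrt(8.75^2 + 4.98^2)
= sqrt(76.5625 + 24.8004)
= 10.068 MPa

10.068 MPa


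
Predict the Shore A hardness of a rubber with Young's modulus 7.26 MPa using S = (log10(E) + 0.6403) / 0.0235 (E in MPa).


log10(E) = 0.0235*S - 0.6403  =>  S = (log10(E) + 0.6403) / 0.0235
log10(7.26) = 0.860937
S = (0.860937 + 0.6403) / 0.0235 = 1.501237 / 0.0235
S = 63.9

Shore A = 63.9


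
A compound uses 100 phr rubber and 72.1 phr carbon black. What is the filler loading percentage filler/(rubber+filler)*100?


Filler % = filler / (rubber + filler) * 100
= 72.1 / (100 + 72.1) * 100
= 72.1 / 172.1 * 100
= 41.89%

41.89%


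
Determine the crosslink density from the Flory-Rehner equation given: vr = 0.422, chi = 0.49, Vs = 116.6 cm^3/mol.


ln(1 - vr) = ln(1 - 0.422) = -0.5482
Numerator = -((-0.5482) + 0.422 + 0.49 * 0.422^2) = 0.0389
Denominator = 116.6 * (0.422^(1/3) - 0.422/2) = 62.8560
nu = 0.0389 / 62.8560 = 6.1920e-04 mol/cm^3

6.1920e-04 mol/cm^3


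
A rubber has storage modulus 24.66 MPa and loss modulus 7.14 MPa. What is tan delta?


tan delta = E'' / E'
= 7.14 / 24.66
= 0.2895

tan delta = 0.2895


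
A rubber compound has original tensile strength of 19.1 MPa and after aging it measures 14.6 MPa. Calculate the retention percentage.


Retention = aged / original * 100
= 14.6 / 19.1 * 100
= 76.4%

76.4%


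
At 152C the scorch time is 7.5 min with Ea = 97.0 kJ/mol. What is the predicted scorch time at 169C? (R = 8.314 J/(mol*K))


Convert temperatures: T1 = 152 + 273.15 = 425.15 K, T2 = 169 + 273.15 = 442.15 K
ts2_new = 7.5 * exp(97000 / 8.314 * (1/442.15 - 1/425.15))
1/T2 - 1/T1 = -9.0435e-05
ts2_new = 2.61 min

2.61 min


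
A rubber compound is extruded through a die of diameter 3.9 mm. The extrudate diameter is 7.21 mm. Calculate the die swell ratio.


Die swell ratio = D_extrudate / D_die
= 7.21 / 3.9
= 1.849

Die swell = 1.849


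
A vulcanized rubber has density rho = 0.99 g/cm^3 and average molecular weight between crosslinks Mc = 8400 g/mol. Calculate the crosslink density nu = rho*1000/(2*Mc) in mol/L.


nu = rho * 1000 / (2 * Mc)
nu = 0.99 * 1000 / (2 * 8400)
nu = 990.0 / 16800
nu = 0.0589 mol/L

0.0589 mol/L


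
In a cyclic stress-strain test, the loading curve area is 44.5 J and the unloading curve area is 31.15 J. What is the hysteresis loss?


Hysteresis loss = loading - unloading
= 44.5 - 31.15
= 13.35 J

13.35 J


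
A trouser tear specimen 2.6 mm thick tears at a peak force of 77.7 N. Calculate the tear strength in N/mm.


Tear strength = force / thickness
= 77.7 / 2.6
= 29.88 N/mm

29.88 N/mm


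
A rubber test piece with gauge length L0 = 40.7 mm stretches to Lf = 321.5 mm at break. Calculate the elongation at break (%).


Elongation = (Lf - L0) / L0 * 100
= (321.5 - 40.7) / 40.7 * 100
= 280.8 / 40.7 * 100
= 689.9%

689.9%


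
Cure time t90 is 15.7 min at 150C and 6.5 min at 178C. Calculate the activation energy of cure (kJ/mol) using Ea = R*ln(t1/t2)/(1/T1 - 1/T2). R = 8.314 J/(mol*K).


T1 = 423.15 K, T2 = 451.15 K
1/T1 - 1/T2 = 1.4667e-04
ln(t1/t2) = ln(15.7/6.5) = 0.8819
Ea = 8.314 * 0.8819 / 1.4667e-04 = 49988.0526 J/mol
Ea = 49.99 kJ/mol

49.99 kJ/mol


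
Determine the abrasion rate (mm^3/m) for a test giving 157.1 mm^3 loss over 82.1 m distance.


Rate = volume_loss / distance
= 157.1 / 82.1
= 1.914 mm^3/m

1.914 mm^3/m


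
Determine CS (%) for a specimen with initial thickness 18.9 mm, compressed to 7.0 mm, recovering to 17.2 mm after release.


CS = (t0 - recovered) / (t0 - ts) * 100
= (18.9 - 17.2) / (18.9 - 7.0) * 100
= 1.7 / 11.9 * 100
= 14.3%

14.3%


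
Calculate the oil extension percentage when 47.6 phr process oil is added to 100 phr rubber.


Oil % = oil / (100 + oil) * 100
= 47.6 / (100 + 47.6) * 100
= 47.6 / 147.6 * 100
= 32.25%

32.25%


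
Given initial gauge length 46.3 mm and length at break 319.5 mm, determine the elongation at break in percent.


Elongation = (Lf - L0) / L0 * 100
= (319.5 - 46.3) / 46.3 * 100
= 273.2 / 46.3 * 100
= 590.1%

590.1%


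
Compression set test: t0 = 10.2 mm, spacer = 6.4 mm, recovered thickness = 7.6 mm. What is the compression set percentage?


CS = (t0 - recovered) / (t0 - ts) * 100
= (10.2 - 7.6) / (10.2 - 6.4) * 100
= 2.6 / 3.8 * 100
= 68.4%

68.4%


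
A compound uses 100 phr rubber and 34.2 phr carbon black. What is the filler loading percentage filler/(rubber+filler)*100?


Filler % = filler / (rubber + filler) * 100
= 34.2 / (100 + 34.2) * 100
= 34.2 / 134.2 * 100
= 25.48%

25.48%


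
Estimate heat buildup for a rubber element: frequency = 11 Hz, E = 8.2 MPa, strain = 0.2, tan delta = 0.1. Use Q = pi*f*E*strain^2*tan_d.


Q = pi * f * E * strain^2 * tan_d
= pi * 11 * 8.2 * 0.2^2 * 0.1
= pi * 11 * 8.2 * 0.0400 * 0.1
= 1.1335

Q = 1.1335


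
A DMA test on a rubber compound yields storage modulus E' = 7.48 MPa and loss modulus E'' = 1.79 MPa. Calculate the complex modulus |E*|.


|E*| = sqrt(E'^2 + E''^2)
= sqrt(7.48^2 + 1.79^2)
= sqrt(55.9504 + 3.2041)
= 7.691 MPa

7.691 MPa


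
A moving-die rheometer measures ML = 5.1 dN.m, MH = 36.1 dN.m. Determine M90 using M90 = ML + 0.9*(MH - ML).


M90 = ML + 0.9 * (MH - ML)
M90 = 5.1 + 0.9 * (36.1 - 5.1)
M90 = 5.1 + 0.9 * 31.0
M90 = 33.0 dN.m

33.0 dN.m


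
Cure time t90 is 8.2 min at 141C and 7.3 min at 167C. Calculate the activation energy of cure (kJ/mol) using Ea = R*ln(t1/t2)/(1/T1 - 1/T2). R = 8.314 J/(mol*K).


T1 = 414.15 K, T2 = 440.15 K
1/T1 - 1/T2 = 1.4263e-04
ln(t1/t2) = ln(8.2/7.3) = 0.1163
Ea = 8.314 * 0.1163 / 1.4263e-04 = 6776.7995 J/mol
Ea = 6.78 kJ/mol

6.78 kJ/mol


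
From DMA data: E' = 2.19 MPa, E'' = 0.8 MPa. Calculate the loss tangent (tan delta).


tan delta = E'' / E'
= 0.8 / 2.19
= 0.3653

tan delta = 0.3653


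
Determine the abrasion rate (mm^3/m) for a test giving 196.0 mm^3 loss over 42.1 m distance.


Rate = volume_loss / distance
= 196.0 / 42.1
= 4.656 mm^3/m

4.656 mm^3/m


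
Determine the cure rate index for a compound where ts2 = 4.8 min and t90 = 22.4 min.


CRI = 100 / (t90 - ts2)
= 100 / (22.4 - 4.8)
= 100 / 17.6
= 5.68 min^-1

5.68 min^-1


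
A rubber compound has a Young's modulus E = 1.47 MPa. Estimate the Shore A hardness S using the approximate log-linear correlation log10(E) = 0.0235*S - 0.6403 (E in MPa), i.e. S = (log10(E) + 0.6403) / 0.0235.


log10(E) = 0.0235*S - 0.6403  =>  S = (log10(E) + 0.6403) / 0.0235
log10(1.47) = 0.167317
S = (0.167317 + 0.6403) / 0.0235 = 0.807617 / 0.0235
S = 34.4

Shore A = 34.4


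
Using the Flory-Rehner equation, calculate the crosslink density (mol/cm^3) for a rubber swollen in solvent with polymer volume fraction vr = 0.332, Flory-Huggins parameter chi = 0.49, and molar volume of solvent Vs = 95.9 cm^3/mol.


ln(1 - vr) = ln(1 - 0.332) = -0.4035
Numerator = -((-0.4035) + 0.332 + 0.49 * 0.332^2) = 0.0175
Denominator = 95.9 * (0.332^(1/3) - 0.332/2) = 50.4852
nu = 0.0175 / 50.4852 = 3.4579e-04 mol/cm^3

3.4579e-04 mol/cm^3


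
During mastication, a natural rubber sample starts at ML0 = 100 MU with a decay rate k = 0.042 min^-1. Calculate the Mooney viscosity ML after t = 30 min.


ML = ML0 * exp(-k * t)
ML = 100 * exp(-0.042 * 30)
ML = 100 * 0.2837
ML = 28.37 MU

28.37 MU


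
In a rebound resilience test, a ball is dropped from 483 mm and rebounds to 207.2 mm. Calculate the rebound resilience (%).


Resilience = h_rebound / h_drop * 100
= 207.2 / 483 * 100
= 42.9%

42.9%


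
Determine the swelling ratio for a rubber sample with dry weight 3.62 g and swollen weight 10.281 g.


Q = W_swollen / W_dry
Q = 10.281 / 3.62
Q = 2.84

Q = 2.84


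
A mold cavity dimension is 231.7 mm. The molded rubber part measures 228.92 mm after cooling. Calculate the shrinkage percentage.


Shrinkage = (mold - part) / mold * 100
= (231.7 - 228.92) / 231.7 * 100
= 2.78 / 231.7 * 100
= 1.2%

1.2%


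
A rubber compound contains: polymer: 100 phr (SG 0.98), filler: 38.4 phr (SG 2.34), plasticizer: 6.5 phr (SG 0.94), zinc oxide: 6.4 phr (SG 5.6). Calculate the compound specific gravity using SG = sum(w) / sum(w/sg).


Sum of weights = 151.3
Volume contributions:
  polymer: 100/0.98 = 102.0408
  filler: 38.4/2.34 = 16.4103
  plasticizer: 6.5/0.94 = 6.9149
  zinc oxide: 6.4/5.6 = 1.1429
Sum of volumes = 126.5088
SG = 151.3 / 126.5088 = 1.196

SG = 1.196


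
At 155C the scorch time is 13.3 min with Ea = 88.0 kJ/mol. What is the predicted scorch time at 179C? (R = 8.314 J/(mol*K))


Convert temperatures: T1 = 155 + 273.15 = 428.15 K, T2 = 179 + 273.15 = 452.15 K
ts2_new = 13.3 * exp(88000 / 8.314 * (1/452.15 - 1/428.15))
1/T2 - 1/T1 = -1.2397e-04
ts2_new = 3.58 min

3.58 min


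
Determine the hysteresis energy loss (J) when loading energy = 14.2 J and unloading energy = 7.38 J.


Hysteresis loss = loading - unloading
= 14.2 - 7.38
= 6.82 J

6.82 J


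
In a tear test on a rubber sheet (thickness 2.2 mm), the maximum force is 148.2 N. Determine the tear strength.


Tear strength = force / thickness
= 148.2 / 2.2
= 67.36 N/mm

67.36 N/mm


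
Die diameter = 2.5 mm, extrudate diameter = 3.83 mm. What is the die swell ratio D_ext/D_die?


Die swell ratio = D_extrudate / D_die
= 3.83 / 2.5
= 1.532

Die swell = 1.532


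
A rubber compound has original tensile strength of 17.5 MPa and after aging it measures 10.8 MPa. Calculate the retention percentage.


Retention = aged / original * 100
= 10.8 / 17.5 * 100
= 61.7%

61.7%


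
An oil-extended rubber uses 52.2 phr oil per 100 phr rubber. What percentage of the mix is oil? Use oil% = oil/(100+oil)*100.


Oil % = oil / (100 + oil) * 100
= 52.2 / (100 + 52.2) * 100
= 52.2 / 152.2 * 100
= 34.3%

34.3%


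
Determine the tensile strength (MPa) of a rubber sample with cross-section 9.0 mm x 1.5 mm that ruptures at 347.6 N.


Area = width * thickness = 9.0 * 1.5 = 13.5 mm^2
TS = force / area = 347.6 / 13.5 = 25.75 MPa

25.75 MPa


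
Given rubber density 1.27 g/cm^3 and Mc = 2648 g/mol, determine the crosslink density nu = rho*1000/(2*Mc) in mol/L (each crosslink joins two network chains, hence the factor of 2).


nu = rho * 1000 / (2 * Mc)
nu = 1.27 * 1000 / (2 * 2648)
nu = 1270.0 / 5296
nu = 0.2398 mol/L

0.2398 mol/L


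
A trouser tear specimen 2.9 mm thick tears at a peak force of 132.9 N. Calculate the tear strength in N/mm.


Tear strength = force / thickness
= 132.9 / 2.9
= 45.83 N/mm

45.83 N/mm


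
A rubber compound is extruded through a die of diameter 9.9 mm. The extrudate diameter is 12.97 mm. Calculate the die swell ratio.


Die swell ratio = D_extrudate / D_die
= 12.97 / 9.9
= 1.31

Die swell = 1.31


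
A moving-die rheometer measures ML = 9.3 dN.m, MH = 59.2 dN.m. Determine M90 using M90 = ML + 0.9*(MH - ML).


M90 = ML + 0.9 * (MH - ML)
M90 = 9.3 + 0.9 * (59.2 - 9.3)
M90 = 9.3 + 0.9 * 49.9
M90 = 54.21 dN.m

54.21 dN.m


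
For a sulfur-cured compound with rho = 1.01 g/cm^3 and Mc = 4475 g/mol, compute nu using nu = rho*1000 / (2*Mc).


nu = rho * 1000 / (2 * Mc)
nu = 1.01 * 1000 / (2 * 4475)
nu = 1010.0 / 8950
nu = 0.1128 mol/L

0.1128 mol/L


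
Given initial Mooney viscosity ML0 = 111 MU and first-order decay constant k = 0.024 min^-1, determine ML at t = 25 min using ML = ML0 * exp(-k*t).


ML = ML0 * exp(-k * t)
ML = 111 * exp(-0.024 * 25)
ML = 111 * 0.5488
ML = 60.92 MU

60.92 MU


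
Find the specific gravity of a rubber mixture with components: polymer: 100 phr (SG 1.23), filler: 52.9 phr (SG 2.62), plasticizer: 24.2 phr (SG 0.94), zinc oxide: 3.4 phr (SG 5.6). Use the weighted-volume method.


Sum of weights = 180.5
Volume contributions:
  polymer: 100/1.23 = 81.3008
  filler: 52.9/2.62 = 20.1908
  plasticizer: 24.2/0.94 = 25.7447
  zinc oxide: 3.4/5.6 = 0.6071
Sum of volumes = 127.8435
SG = 180.5 / 127.8435 = 1.412

SG = 1.412


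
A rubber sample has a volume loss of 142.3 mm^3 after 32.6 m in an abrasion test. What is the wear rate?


Rate = volume_loss / distance
= 142.3 / 32.6
= 4.365 mm^3/m

4.365 mm^3/m


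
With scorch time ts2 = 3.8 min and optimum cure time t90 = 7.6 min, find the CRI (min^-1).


CRI = 100 / (t90 - ts2)
= 100 / (7.6 - 3.8)
= 100 / 3.8
= 26.32 min^-1

26.32 min^-1


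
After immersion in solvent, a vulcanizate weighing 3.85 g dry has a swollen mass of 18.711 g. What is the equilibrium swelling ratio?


Q = W_swollen / W_dry
Q = 18.711 / 3.85
Q = 4.86

Q = 4.86


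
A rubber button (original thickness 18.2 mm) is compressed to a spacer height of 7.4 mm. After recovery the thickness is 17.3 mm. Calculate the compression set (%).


CS = (t0 - recovered) / (t0 - ts) * 100
= (18.2 - 17.3) / (18.2 - 7.4) * 100
= 0.9 / 10.8 * 100
= 8.3%

8.3%


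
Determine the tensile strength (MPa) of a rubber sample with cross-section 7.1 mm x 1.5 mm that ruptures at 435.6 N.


Area = width * thickness = 7.1 * 1.5 = 10.65 mm^2
TS = force / area = 435.6 / 10.65 = 40.9 MPa

40.9 MPa


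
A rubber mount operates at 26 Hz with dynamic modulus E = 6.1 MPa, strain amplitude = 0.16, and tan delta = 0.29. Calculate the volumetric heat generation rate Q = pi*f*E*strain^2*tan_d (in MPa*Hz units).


Q = pi * f * E * strain^2 * tan_d
= pi * 26 * 6.1 * 0.16^2 * 0.29
= pi * 26 * 6.1 * 0.0256 * 0.29
= 3.6991

Q = 3.6991


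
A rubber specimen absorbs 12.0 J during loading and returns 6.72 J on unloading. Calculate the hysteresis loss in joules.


Hysteresis loss = loading - unloading
= 12.0 - 6.72
= 5.28 J

5.28 J


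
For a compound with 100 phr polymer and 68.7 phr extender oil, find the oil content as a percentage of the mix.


Oil % = oil / (100 + oil) * 100
= 68.7 / (100 + 68.7) * 100
= 68.7 / 168.7 * 100
= 40.72%

40.72%


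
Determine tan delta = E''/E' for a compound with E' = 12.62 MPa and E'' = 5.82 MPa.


tan delta = E'' / E'
= 5.82 / 12.62
= 0.4612

tan delta = 0.4612


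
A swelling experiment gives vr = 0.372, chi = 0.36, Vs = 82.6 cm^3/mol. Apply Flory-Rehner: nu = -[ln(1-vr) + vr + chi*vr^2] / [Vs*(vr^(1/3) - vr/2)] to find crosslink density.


ln(1 - vr) = ln(1 - 0.372) = -0.4652
Numerator = -((-0.4652) + 0.372 + 0.36 * 0.372^2) = 0.0434
Denominator = 82.6 * (0.372^(1/3) - 0.372/2) = 44.0420
nu = 0.0434 / 44.0420 = 9.8535e-04 mol/cm^3

9.8535e-04 mol/cm^3


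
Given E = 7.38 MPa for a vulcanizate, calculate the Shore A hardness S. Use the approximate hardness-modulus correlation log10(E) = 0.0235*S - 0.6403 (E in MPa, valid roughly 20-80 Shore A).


log10(E) = 0.0235*S - 0.6403  =>  S = (log10(E) + 0.6403) / 0.0235
log10(7.38) = 0.868056
S = (0.868056 + 0.6403) / 0.0235 = 1.508356 / 0.0235
S = 64.2

Shore A = 64.2


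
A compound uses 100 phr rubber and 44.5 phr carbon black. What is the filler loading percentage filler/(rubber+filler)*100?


Filler % = filler / (rubber + filler) * 100
= 44.5 / (100 + 44.5) * 100
= 44.5 / 144.5 * 100
= 30.8%

30.8%


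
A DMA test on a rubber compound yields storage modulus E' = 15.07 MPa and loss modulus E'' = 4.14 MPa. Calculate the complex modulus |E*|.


|E*| = sqrt(E'^2 + E''^2)
= sqrt(15.07^2 + 4.14^2)
= sqrt(227.1049 + 17.1396)
= 15.628 MPa

15.628 MPa


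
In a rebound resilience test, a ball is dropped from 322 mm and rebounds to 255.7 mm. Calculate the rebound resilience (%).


Resilience = h_rebound / h_drop * 100
= 255.7 / 322 * 100
= 79.4%

79.4%


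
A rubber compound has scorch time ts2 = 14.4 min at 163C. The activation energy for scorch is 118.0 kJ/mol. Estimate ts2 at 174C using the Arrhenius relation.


Convert temperatures: T1 = 163 + 273.15 = 436.15 K, T2 = 174 + 273.15 = 447.15 K
ts2_new = 14.4 * exp(118000 / 8.314 * (1/447.15 - 1/436.15))
1/T2 - 1/T1 = -5.6403e-05
ts2_new = 6.47 min

6.47 min


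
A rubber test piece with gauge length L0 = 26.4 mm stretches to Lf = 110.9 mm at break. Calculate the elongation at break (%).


Elongation = (Lf - L0) / L0 * 100
= (110.9 - 26.4) / 26.4 * 100
= 84.5 / 26.4 * 100
= 320.1%

320.1%


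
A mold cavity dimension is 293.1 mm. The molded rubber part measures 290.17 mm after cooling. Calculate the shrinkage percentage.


Shrinkage = (mold - part) / mold * 100
= (293.1 - 290.17) / 293.1 * 100
= 2.93 / 293.1 * 100
= 1.0%

1.0%


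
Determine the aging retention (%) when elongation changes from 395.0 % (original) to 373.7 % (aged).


Retention = aged / original * 100
= 373.7 / 395.0 * 100
= 94.6%

94.6%


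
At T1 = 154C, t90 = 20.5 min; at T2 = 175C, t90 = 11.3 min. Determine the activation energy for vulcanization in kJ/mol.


T1 = 427.15 K, T2 = 448.15 K
1/T1 - 1/T2 = 1.0970e-04
ln(t1/t2) = ln(20.5/11.3) = 0.5956
Ea = 8.314 * 0.5956 / 1.0970e-04 = 45140.3981 J/mol
Ea = 45.14 kJ/mol

45.14 kJ/mol


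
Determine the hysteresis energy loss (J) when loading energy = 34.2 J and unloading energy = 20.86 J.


Hysteresis loss = loading - unloading
= 34.2 - 20.86
= 13.34 J

13.34 J


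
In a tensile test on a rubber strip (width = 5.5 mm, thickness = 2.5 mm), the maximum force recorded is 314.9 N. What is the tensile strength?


Area = width * thickness = 5.5 * 2.5 = 13.75 mm^2
TS = force / area = 314.9 / 13.75 = 22.9 MPa

22.9 MPa


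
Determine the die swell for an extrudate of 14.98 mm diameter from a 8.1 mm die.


Die swell ratio = D_extrudate / D_die
= 14.98 / 8.1
= 1.849

Die swell = 1.849


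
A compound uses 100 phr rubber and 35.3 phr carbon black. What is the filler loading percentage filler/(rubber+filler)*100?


Filler % = filler / (rubber + filler) * 100
= 35.3 / (100 + 35.3) * 100
= 35.3 / 135.3 * 100
= 26.09%

26.09%


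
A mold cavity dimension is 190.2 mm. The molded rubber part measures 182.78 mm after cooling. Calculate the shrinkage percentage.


Shrinkage = (mold - part) / mold * 100
= (190.2 - 182.78) / 190.2 * 100
= 7.42 / 190.2 * 100
= 3.9%

3.9%


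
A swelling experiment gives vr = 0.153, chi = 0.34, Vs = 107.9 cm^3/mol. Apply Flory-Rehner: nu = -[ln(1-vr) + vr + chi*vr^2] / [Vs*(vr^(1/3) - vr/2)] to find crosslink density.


ln(1 - vr) = ln(1 - 0.153) = -0.1661
Numerator = -((-0.1661) + 0.153 + 0.34 * 0.153^2) = 0.0051
Denominator = 107.9 * (0.153^(1/3) - 0.153/2) = 49.4558
nu = 0.0051 / 49.4558 = 1.0303e-04 mol/cm^3

1.0303e-04 mol/cm^3


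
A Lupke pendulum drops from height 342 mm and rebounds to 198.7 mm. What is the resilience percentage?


Resilience = h_rebound / h_drop * 100
= 198.7 / 342 * 100
= 58.1%

58.1%


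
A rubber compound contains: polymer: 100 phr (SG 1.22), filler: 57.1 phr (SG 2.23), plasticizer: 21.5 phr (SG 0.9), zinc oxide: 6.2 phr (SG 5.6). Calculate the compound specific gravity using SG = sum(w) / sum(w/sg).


Sum of weights = 184.8
Volume contributions:
  polymer: 100/1.22 = 81.9672
  filler: 57.1/2.23 = 25.6054
  plasticizer: 21.5/0.9 = 23.8889
  zinc oxide: 6.2/5.6 = 1.1071
Sum of volumes = 132.5686
SG = 184.8 / 132.5686 = 1.394

SG = 1.394


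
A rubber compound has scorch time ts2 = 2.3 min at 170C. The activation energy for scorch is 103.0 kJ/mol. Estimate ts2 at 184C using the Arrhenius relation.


Convert temperatures: T1 = 170 + 273.15 = 443.15 K, T2 = 184 + 273.15 = 457.15 K
ts2_new = 2.3 * exp(103000 / 8.314 * (1/457.15 - 1/443.15))
1/T2 - 1/T1 = -6.9106e-05
ts2_new = 0.98 min

0.98 min


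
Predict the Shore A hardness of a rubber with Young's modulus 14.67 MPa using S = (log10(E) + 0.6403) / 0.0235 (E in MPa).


log10(E) = 0.0235*S - 0.6403  =>  S = (log10(E) + 0.6403) / 0.0235
log10(14.67) = 1.166430
S = (1.166430 + 0.6403) / 0.0235 = 1.806730 / 0.0235
S = 76.9

Shore A = 76.9


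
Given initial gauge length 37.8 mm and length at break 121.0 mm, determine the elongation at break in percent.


Elongation = (Lf - L0) / L0 * 100
= (121.0 - 37.8) / 37.8 * 100
= 83.2 / 37.8 * 100
= 220.1%

220.1%


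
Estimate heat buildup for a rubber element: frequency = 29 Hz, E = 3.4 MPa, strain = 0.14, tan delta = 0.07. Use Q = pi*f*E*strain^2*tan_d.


Q = pi * f * E * strain^2 * tan_d
= pi * 29 * 3.4 * 0.14^2 * 0.07
= pi * 29 * 3.4 * 0.0196 * 0.07
= 0.4250

Q = 0.4250


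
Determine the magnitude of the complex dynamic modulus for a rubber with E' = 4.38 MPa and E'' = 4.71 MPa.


|E*| = sqrt(E'^2 + E''^2)
= sqrt(4.38^2 + 4.71^2)
= sqrt(19.1844 + 22.1841)
= 6.432 MPa

6.432 MPa


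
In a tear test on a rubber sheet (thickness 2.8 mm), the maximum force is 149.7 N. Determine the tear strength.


Tear strength = force / thickness
= 149.7 / 2.8
= 53.46 N/mm

53.46 N/mm


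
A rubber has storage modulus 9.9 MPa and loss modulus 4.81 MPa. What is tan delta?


tan delta = E'' / E'
= 4.81 / 9.9
= 0.4859

tan delta = 0.4859


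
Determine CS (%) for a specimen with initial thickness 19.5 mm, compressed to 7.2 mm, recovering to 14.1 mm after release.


CS = (t0 - recovered) / (t0 - ts) * 100
= (19.5 - 14.1) / (19.5 - 7.2) * 100
= 5.4 / 12.3 * 100
= 43.9%

43.9%


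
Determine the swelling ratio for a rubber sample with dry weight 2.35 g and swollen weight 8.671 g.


Q = W_swollen / W_dry
Q = 8.671 / 2.35
Q = 3.69

Q = 3.69


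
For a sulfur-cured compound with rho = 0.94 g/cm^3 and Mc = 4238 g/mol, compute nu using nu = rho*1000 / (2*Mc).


nu = rho * 1000 / (2 * Mc)
nu = 0.94 * 1000 / (2 * 4238)
nu = 940.0 / 8476
nu = 0.1109 mol/L

0.1109 mol/L


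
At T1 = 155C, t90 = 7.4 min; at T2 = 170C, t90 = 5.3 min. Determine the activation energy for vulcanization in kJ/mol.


T1 = 428.15 K, T2 = 443.15 K
1/T1 - 1/T2 = 7.9058e-05
ln(t1/t2) = ln(7.4/5.3) = 0.3338
Ea = 8.314 * 0.3338 / 7.9058e-05 = 35100.7907 J/mol
Ea = 35.1 kJ/mol

35.1 kJ/mol


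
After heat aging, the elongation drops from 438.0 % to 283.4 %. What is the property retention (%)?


Retention = aged / original * 100
= 283.4 / 438.0 * 100
= 64.7%

64.7%


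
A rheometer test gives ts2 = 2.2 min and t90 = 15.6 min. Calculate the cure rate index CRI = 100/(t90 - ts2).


CRI = 100 / (t90 - ts2)
= 100 / (15.6 - 2.2)
= 100 / 13.4
= 7.46 min^-1

7.46 min^-1


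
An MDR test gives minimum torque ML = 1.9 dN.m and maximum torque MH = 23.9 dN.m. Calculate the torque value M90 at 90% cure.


M90 = ML + 0.9 * (MH - ML)
M90 = 1.9 + 0.9 * (23.9 - 1.9)
M90 = 1.9 + 0.9 * 22.0
M90 = 21.7 dN.m

21.7 dN.m


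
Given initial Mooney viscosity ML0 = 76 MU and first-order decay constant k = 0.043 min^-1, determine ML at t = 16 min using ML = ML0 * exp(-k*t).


ML = ML0 * exp(-k * t)
ML = 76 * exp(-0.043 * 16)
ML = 76 * 0.5026
ML = 38.2 MU

38.2 MU


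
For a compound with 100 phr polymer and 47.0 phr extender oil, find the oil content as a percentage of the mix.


Oil % = oil / (100 + oil) * 100
= 47.0 / (100 + 47.0) * 100
= 47.0 / 147.0 * 100
= 31.97%

31.97%


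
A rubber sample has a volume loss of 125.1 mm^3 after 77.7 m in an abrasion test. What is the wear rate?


Rate = volume_loss / distance
= 125.1 / 77.7
= 1.61 mm^3/m

1.61 mm^3/m


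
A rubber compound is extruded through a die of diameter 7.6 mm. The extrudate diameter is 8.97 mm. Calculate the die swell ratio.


Die swell ratio = D_extrudate / D_die
= 8.97 / 7.6
= 1.18

Die swell = 1.18


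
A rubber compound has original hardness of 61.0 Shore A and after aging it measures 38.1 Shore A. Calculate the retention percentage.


Retention = aged / original * 100
= 38.1 / 61.0 * 100
= 62.5%

62.5%


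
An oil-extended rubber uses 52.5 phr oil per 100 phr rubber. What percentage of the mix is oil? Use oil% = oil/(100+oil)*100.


Oil % = oil / (100 + oil) * 100
= 52.5 / (100 + 52.5) * 100
= 52.5 / 152.5 * 100
= 34.43%

34.43%


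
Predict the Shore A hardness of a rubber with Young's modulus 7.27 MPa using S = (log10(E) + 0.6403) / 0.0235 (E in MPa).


log10(E) = 0.0235*S - 0.6403  =>  S = (log10(E) + 0.6403) / 0.0235
log10(7.27) = 0.861534
S = (0.861534 + 0.6403) / 0.0235 = 1.501834 / 0.0235
S = 63.9

Shore A = 63.9


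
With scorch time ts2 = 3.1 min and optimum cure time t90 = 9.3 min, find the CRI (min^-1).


CRI = 100 / (t90 - ts2)
= 100 / (9.3 - 3.1)
= 100 / 6.2
= 16.13 min^-1

16.13 min^-1


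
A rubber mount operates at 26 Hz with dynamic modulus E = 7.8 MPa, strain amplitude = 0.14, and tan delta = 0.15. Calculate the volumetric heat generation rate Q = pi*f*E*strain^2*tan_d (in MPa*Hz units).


Q = pi * f * E * strain^2 * tan_d
= pi * 26 * 7.8 * 0.14^2 * 0.15
= pi * 26 * 7.8 * 0.0196 * 0.15
= 1.8731

Q = 1.8731


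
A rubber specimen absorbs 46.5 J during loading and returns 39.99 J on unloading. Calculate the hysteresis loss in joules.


Hysteresis loss = loading - unloading
= 46.5 - 39.99
= 6.51 J

6.51 J


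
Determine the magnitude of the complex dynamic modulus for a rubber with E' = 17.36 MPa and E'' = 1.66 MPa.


|E*| = sqrt(E'^2 + E''^2)
= sqrt(17.36^2 + 1.66^2)
= sqrt(301.3696 + 2.7556)
= 17.439 MPa

17.439 MPa


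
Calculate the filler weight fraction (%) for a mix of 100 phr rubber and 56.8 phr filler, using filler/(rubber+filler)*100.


Filler % = filler / (rubber + filler) * 100
= 56.8 / (100 + 56.8) * 100
= 56.8 / 156.8 * 100
= 36.22%

36.22%


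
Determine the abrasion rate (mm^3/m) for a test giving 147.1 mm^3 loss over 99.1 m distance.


Rate = volume_loss / distance
= 147.1 / 99.1
= 1.484 mm^3/m

1.484 mm^3/m


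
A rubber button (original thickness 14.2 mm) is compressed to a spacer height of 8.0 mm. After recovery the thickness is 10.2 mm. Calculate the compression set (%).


CS = (t0 - recovered) / (t0 - ts) * 100
= (14.2 - 10.2) / (14.2 - 8.0) * 100
= 4.0 / 6.2 * 100
= 64.5%

64.5%


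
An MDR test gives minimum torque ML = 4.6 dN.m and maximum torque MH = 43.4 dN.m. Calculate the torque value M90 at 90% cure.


M90 = ML + 0.9 * (MH - ML)
M90 = 4.6 + 0.9 * (43.4 - 4.6)
M90 = 4.6 + 0.9 * 38.8
M90 = 39.52 dN.m

39.52 dN.m


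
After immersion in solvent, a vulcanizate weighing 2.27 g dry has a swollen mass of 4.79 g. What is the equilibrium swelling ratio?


Q = W_swollen / W_dry
Q = 4.79 / 2.27
Q = 2.11

Q = 2.11


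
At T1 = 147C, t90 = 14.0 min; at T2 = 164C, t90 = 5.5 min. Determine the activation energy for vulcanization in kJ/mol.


T1 = 420.15 K, T2 = 437.15 K
1/T1 - 1/T2 = 9.2558e-05
ln(t1/t2) = ln(14.0/5.5) = 0.9343
Ea = 8.314 * 0.9343 / 9.2558e-05 = 83924.0806 J/mol
Ea = 83.92 kJ/mol

83.92 kJ/mol


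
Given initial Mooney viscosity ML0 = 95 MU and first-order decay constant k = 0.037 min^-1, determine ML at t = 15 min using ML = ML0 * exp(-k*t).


ML = ML0 * exp(-k * t)
ML = 95 * exp(-0.037 * 15)
ML = 95 * 0.5741
ML = 54.54 MU

54.54 MU


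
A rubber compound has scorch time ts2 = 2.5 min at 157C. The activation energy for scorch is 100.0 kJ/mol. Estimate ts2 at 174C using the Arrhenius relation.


Convert temperatures: T1 = 157 + 273.15 = 430.15 K, T2 = 174 + 273.15 = 447.15 K
ts2_new = 2.5 * exp(100000 / 8.314 * (1/447.15 - 1/430.15))
1/T2 - 1/T1 = -8.8384e-05
ts2_new = 0.86 min

0.86 min


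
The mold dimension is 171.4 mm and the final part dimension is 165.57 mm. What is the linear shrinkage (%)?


Shrinkage = (mold - part) / mold * 100
= (171.4 - 165.57) / 171.4 * 100
= 5.83 / 171.4 * 100
= 3.4%

3.4%


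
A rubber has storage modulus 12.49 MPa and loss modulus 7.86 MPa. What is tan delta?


tan delta = E'' / E'
= 7.86 / 12.49
= 0.6293

tan delta = 0.6293


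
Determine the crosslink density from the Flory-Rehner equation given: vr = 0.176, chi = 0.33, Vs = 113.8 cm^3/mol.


ln(1 - vr) = ln(1 - 0.176) = -0.1936
Numerator = -((-0.1936) + 0.176 + 0.33 * 0.176^2) = 0.0074
Denominator = 113.8 * (0.176^(1/3) - 0.176/2) = 53.7600
nu = 0.0074 / 53.7600 = 1.3695e-04 mol/cm^3

1.3695e-04 mol/cm^3


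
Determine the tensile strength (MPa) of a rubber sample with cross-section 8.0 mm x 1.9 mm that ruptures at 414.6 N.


Area = width * thickness = 8.0 * 1.9 = 15.2 mm^2
TS = force / area = 414.6 / 15.2 = 27.28 MPa

27.28 MPa


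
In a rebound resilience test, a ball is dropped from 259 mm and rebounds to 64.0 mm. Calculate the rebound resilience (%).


Resilience = h_rebound / h_drop * 100
= 64.0 / 259 * 100
= 24.7%

24.7%


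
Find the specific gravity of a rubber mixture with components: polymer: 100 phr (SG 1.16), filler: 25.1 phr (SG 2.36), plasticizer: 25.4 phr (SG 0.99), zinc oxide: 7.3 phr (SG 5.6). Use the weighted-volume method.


Sum of weights = 157.8
Volume contributions:
  polymer: 100/1.16 = 86.2069
  filler: 25.1/2.36 = 10.6356
  plasticizer: 25.4/0.99 = 25.6566
  zinc oxide: 7.3/5.6 = 1.3036
Sum of volumes = 123.8026
SG = 157.8 / 123.8026 = 1.275

SG = 1.275


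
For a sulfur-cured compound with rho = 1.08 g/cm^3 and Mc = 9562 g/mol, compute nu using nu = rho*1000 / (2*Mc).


nu = rho * 1000 / (2 * Mc)
nu = 1.08 * 1000 / (2 * 9562)
nu = 1080.0 / 19124
nu = 0.0565 mol/L

0.0565 mol/L


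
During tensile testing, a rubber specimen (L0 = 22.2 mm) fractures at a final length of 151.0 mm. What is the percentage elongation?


Elongation = (Lf - L0) / L0 * 100
= (151.0 - 22.2) / 22.2 * 100
= 128.8 / 22.2 * 100
= 580.2%

580.2%


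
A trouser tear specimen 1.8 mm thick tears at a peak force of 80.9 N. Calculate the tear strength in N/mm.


Tear strength = force / thickness
= 80.9 / 1.8
= 44.94 N/mm

44.94 N/mm


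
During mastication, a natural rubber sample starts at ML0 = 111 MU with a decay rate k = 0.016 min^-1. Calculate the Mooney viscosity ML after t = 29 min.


ML = ML0 * exp(-k * t)
ML = 111 * exp(-0.016 * 29)
ML = 111 * 0.6288
ML = 69.79 MU

69.79 MU


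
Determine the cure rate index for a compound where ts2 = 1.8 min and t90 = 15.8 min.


CRI = 100 / (t90 - ts2)
= 100 / (15.8 - 1.8)
= 100 / 14.0
= 7.14 min^-1

7.14 min^-1
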